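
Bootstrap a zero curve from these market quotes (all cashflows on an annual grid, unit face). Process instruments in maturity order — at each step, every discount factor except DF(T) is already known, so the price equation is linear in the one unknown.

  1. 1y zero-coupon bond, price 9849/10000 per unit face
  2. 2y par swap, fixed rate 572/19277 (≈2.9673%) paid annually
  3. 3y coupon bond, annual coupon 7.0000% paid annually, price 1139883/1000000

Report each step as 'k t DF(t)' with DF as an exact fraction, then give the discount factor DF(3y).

step 1 [1y] zero: DF = P = 9849/10000 ≈ 0.984900
step 2 [2y] swap r/1=572/19277: DF=(1 − 572/19277·(0.984900))/(1+572/19277) = 2357/2500 ≈ 0.942800
step 3 [3y] bond c/1=7/100: DF=(1139883/1000000 − 7/100·(0.984900+0.942800))/(1+7/100) = 587/625 ≈ 0.939200

1 1 9849/10000
2 2 2357/2500
3 3 587/625
DF(3y) = 587/625 ≈ 0.939200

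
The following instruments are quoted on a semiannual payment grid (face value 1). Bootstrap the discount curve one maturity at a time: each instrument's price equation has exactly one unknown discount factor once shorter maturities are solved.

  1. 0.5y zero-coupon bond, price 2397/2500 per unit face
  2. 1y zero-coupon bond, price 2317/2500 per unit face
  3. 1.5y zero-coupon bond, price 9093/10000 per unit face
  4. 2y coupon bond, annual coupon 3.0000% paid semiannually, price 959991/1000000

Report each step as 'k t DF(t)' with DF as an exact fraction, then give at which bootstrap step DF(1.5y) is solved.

step 1 [0.5y] zero: DF = P = 2397/2500 ≈ 0.958800
step 2 [1y] zero: DF = P = 2317/2500 ≈ 0.926800
step 3 [1.5y] zero: DF = P = 9093/10000 ≈ 0.909300
step 4 [2y] bond c/2=3/200: DF=(959991/1000000 − 3/200·(0.958800+0.926800+0.909300))/(1+3/200) = 1809/2000 ≈ 0.904500

1 1/2 2397/2500
2 1 2317/2500
3 3/2 9093/10000
4 2 1809/2000
DF(1.5y) is solved at step 3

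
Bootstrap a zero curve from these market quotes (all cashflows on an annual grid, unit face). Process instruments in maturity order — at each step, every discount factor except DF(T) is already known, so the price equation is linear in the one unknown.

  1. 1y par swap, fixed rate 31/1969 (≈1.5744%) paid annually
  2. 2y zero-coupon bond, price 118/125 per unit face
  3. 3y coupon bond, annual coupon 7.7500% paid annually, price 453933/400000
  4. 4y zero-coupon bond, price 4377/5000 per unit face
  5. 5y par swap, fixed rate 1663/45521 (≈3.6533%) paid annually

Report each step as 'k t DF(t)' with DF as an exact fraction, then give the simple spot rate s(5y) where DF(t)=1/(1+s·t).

1 1 1969/2000
2 2 118/125
3 3 1829/2000
4 4 4377/5000
5 5 8337/10000
s(5y) = (1/(8337/10000) − 1)/(5) = 1663/41685 ≈ 3.9894%

step 1 [1y] swap r/1=31/1969: DF=(1 − 31/1969·(0))/(1+31/1969) = 1969/2000 ≈ 0.984500
step 2 [2y] zero: DF = P = 118/125 ≈ 0.944000
step 3 [3y] bond c/1=31/400: DF=(453933/400000 − 31/400·(0.984500+0.944000))/(1+31/400) = 1829/2000 ≈ 0.914500
step 4 [4y] zero: DF = P = 4377/5000 ≈ 0.875400
step 5 [5y] swap r/1=1663/45521: DF=(1 − 1663/45521·(0.984500+0.944000+0.914500+0.875400))/(1+1663/45521) = 8337/10000 ≈ 0.833700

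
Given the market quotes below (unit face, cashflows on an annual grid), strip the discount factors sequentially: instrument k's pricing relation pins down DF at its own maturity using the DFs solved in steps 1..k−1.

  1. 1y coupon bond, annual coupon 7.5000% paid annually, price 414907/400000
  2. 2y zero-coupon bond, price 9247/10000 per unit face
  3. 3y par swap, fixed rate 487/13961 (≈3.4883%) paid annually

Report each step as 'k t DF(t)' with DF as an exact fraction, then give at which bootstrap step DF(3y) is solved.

step 1 [1y] bond c/1=3/40: DF=(414907/400000 − 3/40·(0))/(1+3/40) = 9649/10000 ≈ 0.964900
step 2 [2y] zero: DF = P = 9247/10000 ≈ 0.924700
step 3 [3y] swap r/1=487/13961: DF=(1 − 487/13961·(0.964900+0.924700))/(1+487/13961) = 4513/5000 ≈ 0.902600

1 1 9649/10000
2 2 9247/10000
3 3 4513/5000
DF(3y) is solved at step 3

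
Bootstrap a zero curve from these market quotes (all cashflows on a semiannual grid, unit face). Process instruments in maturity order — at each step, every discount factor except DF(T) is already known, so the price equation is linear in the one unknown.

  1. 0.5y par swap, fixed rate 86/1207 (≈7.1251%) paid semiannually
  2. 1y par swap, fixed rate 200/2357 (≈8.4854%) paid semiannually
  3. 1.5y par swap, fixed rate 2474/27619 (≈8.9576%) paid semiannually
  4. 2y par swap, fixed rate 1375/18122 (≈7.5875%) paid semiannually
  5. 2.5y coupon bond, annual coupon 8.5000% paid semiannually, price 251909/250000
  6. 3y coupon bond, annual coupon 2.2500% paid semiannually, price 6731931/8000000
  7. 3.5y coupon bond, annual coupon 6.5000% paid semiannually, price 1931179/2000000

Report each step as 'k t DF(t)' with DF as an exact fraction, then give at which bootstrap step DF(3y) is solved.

1 1/2 1207/1250
2 1 23/25
3 3/2 8763/10000
4 2 69/80
5 5/2 2047/2500
6 3 7827/10000
7 7/2 7707/10000
DF(3y) is solved at step 6

step 1 [0.5y] swap r/2=43/1207: DF=(1 − 43/1207·(0))/(1+43/1207) = 1207/1250 ≈ 0.965600
step 2 [1y] swap r/2=100/2357: DF=(1 − 100/2357·(0.965600))/(1+100/2357) = 23/25 ≈ 0.920000
step 3 [1.5y] swap r/2=1237/27619: DF=(1 − 1237/27619·(0.965600+0.920000))/(1+1237/27619) = 8763/10000 ≈ 0.876300
step 4 [2y] swap r/2=1375/36244: DF=(1 − 1375/36244·(0.965600+0.920000+0.876300))/(1+1375/36244) = 69/80 ≈ 0.862500
step 5 [2.5y] bond c/2=17/400: DF=(251909/250000 − 17/400·(0.965600+0.920000+0.876300+0.862500))/(1+17/400) = 2047/2500 ≈ 0.818800
step 6 [3y] bond c/2=9/800: DF=(6731931/8000000 − 9/800·(0.965600+0.920000+0.876300+0.862500+0.818800))/(1+9/800) = 7827/10000 ≈ 0.782700
step 7 [3.5y] bond c/2=13/400: DF=(1931179/2000000 − 13/400·(0.965600+0.920000+0.876300+0.862500+0.818800+0.782700))/(1+13/400) = 7707/10000 ≈ 0.770700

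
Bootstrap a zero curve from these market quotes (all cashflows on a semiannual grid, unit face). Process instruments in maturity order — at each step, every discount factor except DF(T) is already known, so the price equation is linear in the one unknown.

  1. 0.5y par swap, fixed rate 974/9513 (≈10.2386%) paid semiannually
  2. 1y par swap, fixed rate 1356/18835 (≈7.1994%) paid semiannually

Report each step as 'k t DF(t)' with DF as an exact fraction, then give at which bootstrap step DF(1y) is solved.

step 1 [0.5y] swap r/2=487/9513: DF=(1 − 487/9513·(0))/(1+487/9513) = 9513/10000 ≈ 0.951300
step 2 [1y] swap r/2=678/18835: DF=(1 − 678/18835·(0.951300))/(1+678/18835) = 4661/5000 ≈ 0.932200

1 1/2 9513/10000
2 1 4661/5000
DF(1y) is solved at step 2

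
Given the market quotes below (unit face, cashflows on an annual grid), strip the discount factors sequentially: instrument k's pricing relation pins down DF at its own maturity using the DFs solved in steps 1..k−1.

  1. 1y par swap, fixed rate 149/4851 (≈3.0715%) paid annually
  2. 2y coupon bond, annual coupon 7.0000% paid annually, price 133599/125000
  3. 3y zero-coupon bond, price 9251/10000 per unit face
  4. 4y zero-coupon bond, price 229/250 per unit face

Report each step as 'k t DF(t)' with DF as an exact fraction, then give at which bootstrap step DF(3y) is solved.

step 1 [1y] swap r/1=149/4851: DF=(1 − 149/4851·(0))/(1+149/4851) = 4851/5000 ≈ 0.970200
step 2 [2y] bond c/1=7/100: DF=(133599/125000 − 7/100·(0.970200))/(1+7/100) = 4677/5000 ≈ 0.935400
step 3 [3y] zero: DF = P = 9251/10000 ≈ 0.925100
step 4 [4y] zero: DF = P = 229/250 ≈ 0.916000

1 1 4851/5000
2 2 4677/5000
3 3 9251/10000
4 4 229/250
DF(3y) is solved at step 3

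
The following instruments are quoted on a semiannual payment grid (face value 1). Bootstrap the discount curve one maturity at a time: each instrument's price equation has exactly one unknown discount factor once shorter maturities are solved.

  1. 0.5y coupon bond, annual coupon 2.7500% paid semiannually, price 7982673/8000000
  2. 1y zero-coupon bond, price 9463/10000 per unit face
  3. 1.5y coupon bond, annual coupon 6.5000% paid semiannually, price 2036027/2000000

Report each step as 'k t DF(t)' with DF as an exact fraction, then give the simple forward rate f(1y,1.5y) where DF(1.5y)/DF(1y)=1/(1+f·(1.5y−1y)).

step 1 [0.5y] bond c/2=11/800: DF=(7982673/8000000 − 11/800·(0))/(1+11/800) = 9843/10000 ≈ 0.984300
step 2 [1y] zero: DF = P = 9463/10000 ≈ 0.946300
step 3 [1.5y] bond c/2=13/400: DF=(2036027/2000000 − 13/400·(0.984300+0.946300))/(1+13/400) = 2313/2500 ≈ 0.925200

1 1/2 9843/10000
2 1 9463/10000
3 3/2 2313/2500
f(1y,1.5y) = ((9463/10000)/(2313/2500) − 1)/(1/2) = 211/4626 ≈ 4.5612%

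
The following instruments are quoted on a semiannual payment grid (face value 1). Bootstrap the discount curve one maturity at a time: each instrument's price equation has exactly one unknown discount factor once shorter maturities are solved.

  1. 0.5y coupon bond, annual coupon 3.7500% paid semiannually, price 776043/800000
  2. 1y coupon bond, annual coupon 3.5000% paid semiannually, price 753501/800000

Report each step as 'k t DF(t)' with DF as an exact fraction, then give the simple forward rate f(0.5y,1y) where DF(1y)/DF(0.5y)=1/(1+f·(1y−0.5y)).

1 1/2 4761/5000
2 1 9093/10000
f(0.5y,1y) = ((4761/5000)/(9093/10000) − 1)/(1/2) = 286/3031 ≈ 9.4358%

step 1 [0.5y] bond c/2=3/160: DF=(776043/800000 − 3/160·(0))/(1+3/160) = 4761/5000 ≈ 0.952200
step 2 [1y] bond c/2=7/400: DF=(753501/800000 − 7/400·(0.952200))/(1+7/400) = 9093/10000 ≈ 0.909300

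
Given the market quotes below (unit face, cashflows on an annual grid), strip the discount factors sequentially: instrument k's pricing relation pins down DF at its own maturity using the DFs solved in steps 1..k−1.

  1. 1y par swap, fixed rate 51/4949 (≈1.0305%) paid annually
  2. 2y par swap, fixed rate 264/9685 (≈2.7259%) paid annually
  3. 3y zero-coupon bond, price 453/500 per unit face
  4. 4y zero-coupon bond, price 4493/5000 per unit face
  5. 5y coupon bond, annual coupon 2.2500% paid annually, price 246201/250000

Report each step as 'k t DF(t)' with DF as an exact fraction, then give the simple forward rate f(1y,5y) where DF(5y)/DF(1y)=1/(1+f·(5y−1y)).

step 1 [1y] swap r/1=51/4949: DF=(1 − 51/4949·(0))/(1+51/4949) = 4949/5000 ≈ 0.989800
step 2 [2y] swap r/1=264/9685: DF=(1 − 264/9685·(0.989800))/(1+264/9685) = 592/625 ≈ 0.947200
step 3 [3y] zero: DF = P = 453/500 ≈ 0.906000
step 4 [4y] zero: DF = P = 4493/5000 ≈ 0.898600
step 5 [5y] bond c/1=9/400: DF=(246201/250000 − 9/400·(0.989800+0.947200+0.906000+0.898600))/(1+9/400) = 1101/1250 ≈ 0.880800

1 1 4949/5000
2 2 592/625
3 3 453/500
4 4 4493/5000
5 5 1101/1250
f(1y,5y) = ((4949/5000)/(1101/1250) − 1)/(4) = 545/17616 ≈ 3.0938%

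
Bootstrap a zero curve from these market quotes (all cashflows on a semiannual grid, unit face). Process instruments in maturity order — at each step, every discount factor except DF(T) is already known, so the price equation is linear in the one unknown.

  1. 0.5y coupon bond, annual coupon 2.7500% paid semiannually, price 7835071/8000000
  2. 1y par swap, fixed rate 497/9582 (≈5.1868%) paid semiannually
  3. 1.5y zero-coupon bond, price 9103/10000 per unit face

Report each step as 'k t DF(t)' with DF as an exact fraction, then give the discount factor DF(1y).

1 1/2 9661/10000
2 1 9503/10000
3 3/2 9103/10000
DF(1y) = 9503/10000 ≈ 0.950300

step 1 [0.5y] bond c/2=11/800: DF=(7835071/8000000 − 11/800·(0))/(1+11/800) = 9661/10000 ≈ 0.966100
step 2 [1y] swap r/2=497/19164: DF=(1 − 497/19164·(0.966100))/(1+497/19164) = 9503/10000 ≈ 0.950300
step 3 [1.5y] zero: DF = P = 9103/10000 ≈ 0.910300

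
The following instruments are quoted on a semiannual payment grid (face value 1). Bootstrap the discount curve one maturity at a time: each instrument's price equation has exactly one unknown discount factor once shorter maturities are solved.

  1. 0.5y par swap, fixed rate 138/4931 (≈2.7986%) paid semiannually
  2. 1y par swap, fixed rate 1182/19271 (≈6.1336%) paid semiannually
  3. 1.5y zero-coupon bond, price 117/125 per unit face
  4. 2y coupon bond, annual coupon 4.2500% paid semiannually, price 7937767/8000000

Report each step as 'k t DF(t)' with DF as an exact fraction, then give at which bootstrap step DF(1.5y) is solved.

1 1/2 4931/5000
2 1 9409/10000
3 3/2 117/125
4 2 114/125
DF(1.5y) is solved at step 3

step 1 [0.5y] swap r/2=69/4931: DF=(1 − 69/4931·(0))/(1+69/4931) = 4931/5000 ≈ 0.986200
step 2 [1y] swap r/2=591/19271: DF=(1 − 591/19271·(0.986200))/(1+591/19271) = 9409/10000 ≈ 0.940900
step 3 [1.5y] zero: DF = P = 117/125 ≈ 0.936000
step 4 [2y] bond c/2=17/800: DF=(7937767/8000000 − 17/800·(0.986200+0.940900+0.936000))/(1+17/800) = 114/125 ≈ 0.912000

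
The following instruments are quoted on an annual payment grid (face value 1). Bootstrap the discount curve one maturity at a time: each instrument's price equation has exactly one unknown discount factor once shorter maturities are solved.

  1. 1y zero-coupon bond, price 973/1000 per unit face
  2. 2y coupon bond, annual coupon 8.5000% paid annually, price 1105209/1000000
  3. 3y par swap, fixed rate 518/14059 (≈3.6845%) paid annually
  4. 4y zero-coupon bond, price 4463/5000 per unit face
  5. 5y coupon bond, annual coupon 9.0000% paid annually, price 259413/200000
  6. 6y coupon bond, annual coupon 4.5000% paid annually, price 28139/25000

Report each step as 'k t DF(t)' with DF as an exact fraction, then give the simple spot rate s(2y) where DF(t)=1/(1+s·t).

1 1 973/1000
2 2 589/625
3 3 2241/2500
4 4 4463/5000
5 5 8841/10000
6 6 1759/2000
s(2y) = (1/(589/625) − 1)/(2) = 18/589 ≈ 3.0560%

step 1 [1y] zero: DF = P = 973/1000 ≈ 0.973000
step 2 [2y] bond c/1=17/200: DF=(1105209/1000000 − 17/200·(0.973000))/(1+17/200) = 589/625 ≈ 0.942400
step 3 [3y] swap r/1=518/14059: DF=(1 − 518/14059·(0.973000+0.942400))/(1+518/14059) = 2241/2500 ≈ 0.896400
step 4 [4y] zero: DF = P = 4463/5000 ≈ 0.892600
step 5 [5y] bond c/1=9/100: DF=(259413/200000 − 9/100·(0.973000+0.942400+0.896400+0.892600))/(1+9/100) = 8841/10000 ≈ 0.884100
step 6 [6y] bond c/1=9/200: DF=(28139/25000 − 9/200·(0.973000+0.942400+0.896400+0.892600+0.884100))/(1+9/200) = 1759/2000 ≈ 0.879500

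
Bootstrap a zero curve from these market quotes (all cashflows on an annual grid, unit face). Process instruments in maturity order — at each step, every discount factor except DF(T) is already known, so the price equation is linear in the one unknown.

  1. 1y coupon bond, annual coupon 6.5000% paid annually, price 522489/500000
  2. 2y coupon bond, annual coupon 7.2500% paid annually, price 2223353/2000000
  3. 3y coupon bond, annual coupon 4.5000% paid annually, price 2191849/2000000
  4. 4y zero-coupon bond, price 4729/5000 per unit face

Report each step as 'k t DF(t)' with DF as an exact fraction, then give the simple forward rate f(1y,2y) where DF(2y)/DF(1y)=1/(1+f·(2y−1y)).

1 1 2453/2500
2 2 4851/5000
3 3 9647/10000
4 4 4729/5000
f(1y,2y) = ((2453/2500)/(4851/5000) − 1)/(1) = 5/441 ≈ 1.1338%

step 1 [1y] bond c/1=13/200: DF=(522489/500000 − 13/200·(0))/(1+13/200) = 2453/2500 ≈ 0.981200
step 2 [2y] bond c/1=29/400: DF=(2223353/2000000 − 29/400·(0.981200))/(1+29/400) = 4851/5000 ≈ 0.970200
step 3 [3y] bond c/1=9/200: DF=(2191849/2000000 − 9/200·(0.981200+0.970200))/(1+9/200) = 9647/10000 ≈ 0.964700
step 4 [4y] zero: DF = P = 4729/5000 ≈ 0.945800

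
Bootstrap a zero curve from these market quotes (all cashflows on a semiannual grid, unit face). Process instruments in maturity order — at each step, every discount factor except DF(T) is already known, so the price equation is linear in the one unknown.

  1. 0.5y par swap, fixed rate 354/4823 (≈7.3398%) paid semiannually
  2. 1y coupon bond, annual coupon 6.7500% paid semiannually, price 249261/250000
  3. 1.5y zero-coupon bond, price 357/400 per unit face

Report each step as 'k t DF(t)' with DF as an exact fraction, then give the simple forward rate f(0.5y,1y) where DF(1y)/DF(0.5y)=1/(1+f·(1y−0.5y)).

step 1 [0.5y] swap r/2=177/4823: DF=(1 − 177/4823·(0))/(1+177/4823) = 4823/5000 ≈ 0.964600
step 2 [1y] bond c/2=27/800: DF=(249261/250000 − 27/800·(0.964600))/(1+27/800) = 933/1000 ≈ 0.933000
step 3 [1.5y] zero: DF = P = 357/400 ≈ 0.892500

1 1/2 4823/5000
2 1 933/1000
3 3/2 357/400
f(0.5y,1y) = ((4823/5000)/(933/1000) − 1)/(1/2) = 316/4665 ≈ 6.7738%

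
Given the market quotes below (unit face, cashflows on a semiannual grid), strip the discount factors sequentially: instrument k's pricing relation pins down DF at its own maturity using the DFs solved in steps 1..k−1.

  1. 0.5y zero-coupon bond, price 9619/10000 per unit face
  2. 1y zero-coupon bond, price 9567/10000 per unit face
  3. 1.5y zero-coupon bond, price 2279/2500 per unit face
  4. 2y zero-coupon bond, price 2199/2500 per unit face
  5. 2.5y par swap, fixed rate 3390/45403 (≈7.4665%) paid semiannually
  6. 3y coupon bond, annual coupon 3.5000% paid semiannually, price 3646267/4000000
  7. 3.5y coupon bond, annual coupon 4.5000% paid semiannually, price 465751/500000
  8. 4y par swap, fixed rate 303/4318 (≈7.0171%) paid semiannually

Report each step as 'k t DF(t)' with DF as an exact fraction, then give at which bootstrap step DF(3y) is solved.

step 1 [0.5y] zero: DF = P = 9619/10000 ≈ 0.961900
step 2 [1y] zero: DF = P = 9567/10000 ≈ 0.956700
step 3 [1.5y] zero: DF = P = 2279/2500 ≈ 0.911600
step 4 [2y] zero: DF = P = 2199/2500 ≈ 0.879600
step 5 [2.5y] swap r/2=1695/45403: DF=(1 − 1695/45403·(0.961900+0.956700+0.911600+0.879600))/(1+1695/45403) = 1661/2000 ≈ 0.830500
step 6 [3y] bond c/2=7/400: DF=(3646267/4000000 − 7/400·(0.961900+0.956700+0.911600+0.879600+0.830500))/(1+7/400) = 4089/5000 ≈ 0.817800
step 7 [3.5y] bond c/2=9/400: DF=(465751/500000 − 9/400·(0.961900+0.956700+0.911600+0.879600+0.830500+0.817800))/(1+9/400) = 7931/10000 ≈ 0.793100
step 8 [4y] swap r/2=303/8636: DF=(1 − 303/8636·(0.961900+0.956700+0.911600+0.879600+0.830500+0.817800+0.793100))/(1+303/8636) = 947/1250 ≈ 0.757600

1 1/2 9619/10000
2 1 9567/10000
3 3/2 2279/2500
4 2 2199/2500
5 5/2 1661/2000
6 3 4089/5000
7 7/2 7931/10000
8 4 947/1250
DF(3y) is solved at step 6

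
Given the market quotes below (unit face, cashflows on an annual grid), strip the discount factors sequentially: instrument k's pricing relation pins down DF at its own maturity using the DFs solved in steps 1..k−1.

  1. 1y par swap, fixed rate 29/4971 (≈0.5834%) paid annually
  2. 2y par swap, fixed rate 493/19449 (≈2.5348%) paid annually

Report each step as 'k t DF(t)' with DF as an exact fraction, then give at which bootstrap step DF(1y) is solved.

step 1 [1y] swap r/1=29/4971: DF=(1 − 29/4971·(0))/(1+29/4971) = 4971/5000 ≈ 0.994200
step 2 [2y] swap r/1=493/19449: DF=(1 − 493/19449·(0.994200))/(1+493/19449) = 9507/10000 ≈ 0.950700

1 1 4971/5000
2 2 9507/10000
DF(1y) is solved at step 1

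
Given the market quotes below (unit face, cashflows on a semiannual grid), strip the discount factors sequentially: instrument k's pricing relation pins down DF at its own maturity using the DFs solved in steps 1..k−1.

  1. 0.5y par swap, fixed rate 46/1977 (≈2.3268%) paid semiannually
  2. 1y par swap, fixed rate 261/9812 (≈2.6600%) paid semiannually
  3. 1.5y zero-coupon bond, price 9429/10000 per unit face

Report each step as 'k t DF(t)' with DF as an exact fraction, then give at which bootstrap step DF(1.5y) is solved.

step 1 [0.5y] swap r/2=23/1977: DF=(1 − 23/1977·(0))/(1+23/1977) = 1977/2000 ≈ 0.988500
step 2 [1y] swap r/2=261/19624: DF=(1 − 261/19624·(0.988500))/(1+261/19624) = 9739/10000 ≈ 0.973900
step 3 [1.5y] zero: DF = P = 9429/10000 ≈ 0.942900

1 1/2 1977/2000
2 1 9739/10000
3 3/2 9429/10000
DF(1.5y) is solved at step 3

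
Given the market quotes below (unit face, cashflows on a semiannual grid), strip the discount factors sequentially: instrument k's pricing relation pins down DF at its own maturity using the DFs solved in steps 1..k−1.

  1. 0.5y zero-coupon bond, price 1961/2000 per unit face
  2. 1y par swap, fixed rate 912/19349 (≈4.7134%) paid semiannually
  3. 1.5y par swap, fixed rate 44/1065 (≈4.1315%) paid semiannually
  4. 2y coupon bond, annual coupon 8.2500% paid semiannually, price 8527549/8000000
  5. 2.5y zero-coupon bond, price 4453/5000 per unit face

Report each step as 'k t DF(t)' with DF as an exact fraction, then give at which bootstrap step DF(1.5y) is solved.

1 1/2 1961/2000
2 1 1193/1250
3 3/2 4703/5000
4 2 4549/5000
5 5/2 4453/5000
DF(1.5y) is solved at step 3

step 1 [0.5y] zero: DF = P = 1961/2000 ≈ 0.980500
step 2 [1y] swap r/2=456/19349: DF=(1 − 456/19349·(0.980500))/(1+456/19349) = 1193/1250 ≈ 0.954400
step 3 [1.5y] swap r/2=22/1065: DF=(1 − 22/1065·(0.980500+0.954400))/(1+22/1065) = 4703/5000 ≈ 0.940600
step 4 [2y] bond c/2=33/800: DF=(8527549/8000000 − 33/800·(0.980500+0.954400+0.940600))/(1+33/800) = 4549/5000 ≈ 0.909800
step 5 [2.5y] zero: DF = P = 4453/5000 ≈ 0.890600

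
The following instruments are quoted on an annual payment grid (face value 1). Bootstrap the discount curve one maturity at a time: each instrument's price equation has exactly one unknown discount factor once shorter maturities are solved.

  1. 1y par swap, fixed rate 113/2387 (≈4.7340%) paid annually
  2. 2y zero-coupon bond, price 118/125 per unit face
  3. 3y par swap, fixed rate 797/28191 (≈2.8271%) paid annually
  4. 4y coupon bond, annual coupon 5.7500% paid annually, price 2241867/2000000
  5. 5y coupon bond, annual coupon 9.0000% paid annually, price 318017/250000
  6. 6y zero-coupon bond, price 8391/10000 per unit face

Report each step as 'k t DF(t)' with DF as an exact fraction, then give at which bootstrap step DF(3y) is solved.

step 1 [1y] swap r/1=113/2387: DF=(1 − 113/2387·(0))/(1+113/2387) = 2387/2500 ≈ 0.954800
step 2 [2y] zero: DF = P = 118/125 ≈ 0.944000
step 3 [3y] swap r/1=797/28191: DF=(1 − 797/28191·(0.954800+0.944000))/(1+797/28191) = 9203/10000 ≈ 0.920300
step 4 [4y] bond c/1=23/400: DF=(2241867/2000000 − 23/400·(0.954800+0.944000+0.920300))/(1+23/400) = 9067/10000 ≈ 0.906700
step 5 [5y] bond c/1=9/100: DF=(318017/250000 − 9/100·(0.954800+0.944000+0.920300+0.906700))/(1+9/100) = 4297/5000 ≈ 0.859400
step 6 [6y] zero: DF = P = 8391/10000 ≈ 0.839100

1 1 2387/2500
2 2 118/125
3 3 9203/10000
4 4 9067/10000
5 5 4297/5000
6 6 8391/10000
DF(3y) is solved at step 3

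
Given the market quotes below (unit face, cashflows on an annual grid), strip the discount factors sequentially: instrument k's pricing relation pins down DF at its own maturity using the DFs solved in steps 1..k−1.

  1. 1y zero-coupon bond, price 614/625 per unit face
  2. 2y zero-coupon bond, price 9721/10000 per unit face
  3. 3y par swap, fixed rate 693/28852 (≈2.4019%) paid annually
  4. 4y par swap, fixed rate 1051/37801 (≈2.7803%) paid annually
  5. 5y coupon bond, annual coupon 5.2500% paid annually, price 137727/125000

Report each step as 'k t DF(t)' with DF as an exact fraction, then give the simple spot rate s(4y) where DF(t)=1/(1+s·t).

1 1 614/625
2 2 9721/10000
3 3 9307/10000
4 4 8949/10000
5 5 8583/10000
s(4y) = (1/(8949/10000) − 1)/(4) = 1051/35796 ≈ 2.9361%

step 1 [1y] zero: DF = P = 614/625 ≈ 0.982400
step 2 [2y] zero: DF = P = 9721/10000 ≈ 0.972100
step 3 [3y] swap r/1=693/28852: DF=(1 − 693/28852·(0.982400+0.972100))/(1+693/28852) = 9307/10000 ≈ 0.930700
step 4 [4y] swap r/1=1051/37801: DF=(1 − 1051/37801·(0.982400+0.972100+0.930700))/(1+1051/37801) = 8949/10000 ≈ 0.894900
step 5 [5y] bond c/1=21/400: DF=(137727/125000 − 21/400·(0.982400+0.972100+0.930700+0.894900))/(1+21/400) = 8583/10000 ≈ 0.858300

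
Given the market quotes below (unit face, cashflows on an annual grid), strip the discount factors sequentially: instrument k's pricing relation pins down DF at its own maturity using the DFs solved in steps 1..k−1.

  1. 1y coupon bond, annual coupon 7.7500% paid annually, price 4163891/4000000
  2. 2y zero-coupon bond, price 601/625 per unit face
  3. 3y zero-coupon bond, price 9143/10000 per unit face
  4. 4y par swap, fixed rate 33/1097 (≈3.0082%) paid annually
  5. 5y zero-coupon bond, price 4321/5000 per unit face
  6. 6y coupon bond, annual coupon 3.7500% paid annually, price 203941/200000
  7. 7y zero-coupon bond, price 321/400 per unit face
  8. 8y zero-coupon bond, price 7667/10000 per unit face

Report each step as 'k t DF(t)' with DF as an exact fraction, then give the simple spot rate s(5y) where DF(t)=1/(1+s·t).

step 1 [1y] bond c/1=31/400: DF=(4163891/4000000 − 31/400·(0))/(1+31/400) = 9661/10000 ≈ 0.966100
step 2 [2y] zero: DF = P = 601/625 ≈ 0.961600
step 3 [3y] zero: DF = P = 9143/10000 ≈ 0.914300
step 4 [4y] swap r/1=33/1097: DF=(1 − 33/1097·(0.966100+0.961600+0.914300))/(1+33/1097) = 4439/5000 ≈ 0.887800
step 5 [5y] zero: DF = P = 4321/5000 ≈ 0.864200
step 6 [6y] bond c/1=3/80: DF=(203941/200000 − 3/80·(0.966100+0.961600+0.914300+0.887800+0.864200))/(1+3/80) = 1021/1250 ≈ 0.816800
step 7 [7y] zero: DF = P = 321/400 ≈ 0.802500
step 8 [8y] zero: DF = P = 7667/10000 ≈ 0.766700

1 1 9661/10000
2 2 601/625
3 3 9143/10000
4 4 4439/5000
5 5 4321/5000
6 6 1021/1250
7 7 321/400
8 8 7667/10000
s(5y) = (1/(4321/5000) − 1)/(5) = 679/21605 ≈ 3.1428%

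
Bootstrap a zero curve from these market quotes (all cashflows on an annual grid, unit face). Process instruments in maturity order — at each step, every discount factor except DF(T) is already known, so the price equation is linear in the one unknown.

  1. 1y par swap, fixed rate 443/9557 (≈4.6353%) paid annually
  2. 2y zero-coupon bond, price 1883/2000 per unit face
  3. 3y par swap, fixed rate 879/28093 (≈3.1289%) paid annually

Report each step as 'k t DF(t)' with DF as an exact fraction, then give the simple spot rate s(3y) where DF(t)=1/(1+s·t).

step 1 [1y] swap r/1=443/9557: DF=(1 − 443/9557·(0))/(1+443/9557) = 9557/10000 ≈ 0.955700
step 2 [2y] zero: DF = P = 1883/2000 ≈ 0.941500
step 3 [3y] swap r/1=879/28093: DF=(1 − 879/28093·(0.955700+0.941500))/(1+879/28093) = 9121/10000 ≈ 0.912100

1 1 9557/10000
2 2 1883/2000
3 3 9121/10000
s(3y) = (1/(9121/10000) − 1)/(3) = 293/9121 ≈ 3.2124%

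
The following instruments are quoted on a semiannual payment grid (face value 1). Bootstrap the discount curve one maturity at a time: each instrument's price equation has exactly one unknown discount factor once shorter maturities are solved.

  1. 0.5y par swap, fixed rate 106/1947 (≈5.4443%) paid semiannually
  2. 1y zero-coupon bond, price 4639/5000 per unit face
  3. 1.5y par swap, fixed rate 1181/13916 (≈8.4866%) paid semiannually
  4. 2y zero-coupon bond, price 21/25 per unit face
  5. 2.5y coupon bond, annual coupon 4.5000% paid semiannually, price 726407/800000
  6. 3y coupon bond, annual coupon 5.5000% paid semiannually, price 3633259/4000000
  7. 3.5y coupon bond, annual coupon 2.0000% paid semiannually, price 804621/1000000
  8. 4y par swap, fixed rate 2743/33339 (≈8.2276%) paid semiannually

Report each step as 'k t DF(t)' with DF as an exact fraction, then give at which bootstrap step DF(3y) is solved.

1 1/2 1947/2000
2 1 4639/5000
3 3/2 8819/10000
4 2 21/25
5 5/2 8083/10000
6 3 3827/5000
7 7/2 1863/2500
8 4 7257/10000
DF(3y) is solved at step 6

step 1 [0.5y] swap r/2=53/1947: DF=(1 − 53/1947·(0))/(1+53/1947) = 1947/2000 ≈ 0.973500
step 2 [1y] zero: DF = P = 4639/5000 ≈ 0.927800
step 3 [1.5y] swap r/2=1181/27832: DF=(1 − 1181/27832·(0.973500+0.927800))/(1+1181/27832) = 8819/10000 ≈ 0.881900
step 4 [2y] zero: DF = P = 21/25 ≈ 0.840000
step 5 [2.5y] bond c/2=9/400: DF=(726407/800000 − 9/400·(0.973500+0.927800+0.881900+0.840000))/(1+9/400) = 8083/10000 ≈ 0.808300
step 6 [3y] bond c/2=11/400: DF=(3633259/4000000 − 11/400·(0.973500+0.927800+0.881900+0.840000+0.808300))/(1+11/400) = 3827/5000 ≈ 0.765400
step 7 [3.5y] bond c/2=1/100: DF=(804621/1000000 − 1/100·(0.973500+0.927800+0.881900+0.840000+0.808300+0.765400))/(1+1/100) = 1863/2500 ≈ 0.745200
step 8 [4y] swap r/2=2743/66678: DF=(1 − 2743/66678·(0.973500+0.927800+0.881900+0.840000+0.808300+0.765400+0.745200))/(1+2743/66678) = 7257/10000 ≈ 0.725700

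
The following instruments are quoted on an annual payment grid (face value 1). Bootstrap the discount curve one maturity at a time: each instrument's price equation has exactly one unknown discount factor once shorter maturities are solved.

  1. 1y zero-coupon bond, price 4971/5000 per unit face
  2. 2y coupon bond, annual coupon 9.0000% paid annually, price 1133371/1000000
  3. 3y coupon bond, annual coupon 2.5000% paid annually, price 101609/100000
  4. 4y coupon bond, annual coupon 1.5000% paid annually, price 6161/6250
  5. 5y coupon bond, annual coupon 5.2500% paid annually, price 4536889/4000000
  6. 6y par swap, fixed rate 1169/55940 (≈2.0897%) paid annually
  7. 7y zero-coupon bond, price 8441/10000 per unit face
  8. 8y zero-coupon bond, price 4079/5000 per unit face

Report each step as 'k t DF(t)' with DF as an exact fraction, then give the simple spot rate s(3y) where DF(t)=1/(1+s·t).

step 1 [1y] zero: DF = P = 4971/5000 ≈ 0.994200
step 2 [2y] bond c/1=9/100: DF=(1133371/1000000 − 9/100·(0.994200))/(1+9/100) = 9577/10000 ≈ 0.957700
step 3 [3y] bond c/1=1/40: DF=(101609/100000 − 1/40·(0.994200+0.957700))/(1+1/40) = 9437/10000 ≈ 0.943700
step 4 [4y] bond c/1=3/200: DF=(6161/6250 − 3/200·(0.994200+0.957700+0.943700))/(1+3/200) = 2321/2500 ≈ 0.928400
step 5 [5y] bond c/1=21/400: DF=(4536889/4000000 − 21/400·(0.994200+0.957700+0.943700+0.928400))/(1+21/400) = 8869/10000 ≈ 0.886900
step 6 [6y] swap r/1=1169/55940: DF=(1 − 1169/55940·(0.994200+0.957700+0.943700+0.928400+0.886900))/(1+1169/55940) = 8831/10000 ≈ 0.883100
step 7 [7y] zero: DF = P = 8441/10000 ≈ 0.844100
step 8 [8y] zero: DF = P = 4079/5000 ≈ 0.815800

1 1 4971/5000
2 2 9577/10000
3 3 9437/10000
4 4 2321/2500
5 5 8869/10000
6 6 8831/10000
7 7 8441/10000
8 8 4079/5000
s(3y) = (1/(9437/10000) − 1)/(3) = 563/28311 ≈ 1.9886%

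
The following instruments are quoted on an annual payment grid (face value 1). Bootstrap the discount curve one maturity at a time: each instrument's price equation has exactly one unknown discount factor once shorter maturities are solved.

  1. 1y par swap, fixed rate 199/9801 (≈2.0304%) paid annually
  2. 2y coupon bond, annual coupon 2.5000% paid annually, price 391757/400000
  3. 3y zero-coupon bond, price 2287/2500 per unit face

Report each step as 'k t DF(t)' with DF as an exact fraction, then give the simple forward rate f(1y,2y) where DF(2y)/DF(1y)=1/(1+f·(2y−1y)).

step 1 [1y] swap r/1=199/9801: DF=(1 − 199/9801·(0))/(1+199/9801) = 9801/10000 ≈ 0.980100
step 2 [2y] bond c/1=1/40: DF=(391757/400000 − 1/40·(0.980100))/(1+1/40) = 2329/2500 ≈ 0.931600
step 3 [3y] zero: DF = P = 2287/2500 ≈ 0.914800

1 1 9801/10000
2 2 2329/2500
3 3 2287/2500
f(1y,2y) = ((9801/10000)/(2329/2500) − 1)/(1) = 485/9316 ≈ 5.2061%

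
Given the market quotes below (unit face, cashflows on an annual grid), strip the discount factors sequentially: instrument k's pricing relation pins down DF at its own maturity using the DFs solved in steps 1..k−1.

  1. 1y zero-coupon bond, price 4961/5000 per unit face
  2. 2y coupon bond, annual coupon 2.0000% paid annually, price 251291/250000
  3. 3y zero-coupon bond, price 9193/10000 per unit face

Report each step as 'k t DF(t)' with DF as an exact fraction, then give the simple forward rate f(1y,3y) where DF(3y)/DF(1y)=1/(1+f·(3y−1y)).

step 1 [1y] zero: DF = P = 4961/5000 ≈ 0.992200
step 2 [2y] bond c/1=1/50: DF=(251291/250000 − 1/50·(0.992200))/(1+1/50) = 483/500 ≈ 0.966000
step 3 [3y] zero: DF = P = 9193/10000 ≈ 0.919300

1 1 4961/5000
2 2 483/500
3 3 9193/10000
f(1y,3y) = ((4961/5000)/(9193/10000) − 1)/(2) = 729/18386 ≈ 3.9650%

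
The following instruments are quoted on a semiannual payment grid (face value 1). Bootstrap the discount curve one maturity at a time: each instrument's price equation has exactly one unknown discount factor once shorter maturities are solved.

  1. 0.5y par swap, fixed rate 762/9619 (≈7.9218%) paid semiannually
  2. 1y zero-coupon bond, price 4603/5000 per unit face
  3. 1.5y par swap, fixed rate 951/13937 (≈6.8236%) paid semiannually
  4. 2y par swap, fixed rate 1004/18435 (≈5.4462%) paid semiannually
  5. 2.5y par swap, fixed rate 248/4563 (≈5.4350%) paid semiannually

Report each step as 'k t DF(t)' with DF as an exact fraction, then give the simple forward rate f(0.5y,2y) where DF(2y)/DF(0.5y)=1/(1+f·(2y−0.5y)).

1 1/2 9619/10000
2 1 4603/5000
3 3/2 9049/10000
4 2 2249/2500
5 5/2 219/250
f(0.5y,2y) = ((9619/10000)/(2249/2500) − 1)/(3/2) = 623/13494 ≈ 4.6169%

step 1 [0.5y] swap r/2=381/9619: DF=(1 − 381/9619·(0))/(1+381/9619) = 9619/10000 ≈ 0.961900
step 2 [1y] zero: DF = P = 4603/5000 ≈ 0.920600
step 3 [1.5y] swap r/2=951/27874: DF=(1 − 951/27874·(0.961900+0.920600))/(1+951/27874) = 9049/10000 ≈ 0.904900
step 4 [2y] swap r/2=502/18435: DF=(1 − 502/18435·(0.961900+0.920600+0.904900))/(1+502/18435) = 2249/2500 ≈ 0.899600
step 5 [2.5y] swap r/2=124/4563: DF=(1 − 124/4563·(0.961900+0.920600+0.904900+0.899600))/(1+124/4563) = 219/250 ≈ 0.876000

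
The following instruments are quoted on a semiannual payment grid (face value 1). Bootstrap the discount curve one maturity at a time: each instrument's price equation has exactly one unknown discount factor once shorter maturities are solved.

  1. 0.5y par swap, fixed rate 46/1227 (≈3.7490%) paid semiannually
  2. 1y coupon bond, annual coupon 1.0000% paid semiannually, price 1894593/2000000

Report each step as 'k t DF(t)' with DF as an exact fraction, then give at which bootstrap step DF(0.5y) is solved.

step 1 [0.5y] swap r/2=23/1227: DF=(1 − 23/1227·(0))/(1+23/1227) = 1227/1250 ≈ 0.981600
step 2 [1y] bond c/2=1/200: DF=(1894593/2000000 − 1/200·(0.981600))/(1+1/200) = 9377/10000 ≈ 0.937700

1 1/2 1227/1250
2 1 9377/10000
DF(0.5y) is solved at step 1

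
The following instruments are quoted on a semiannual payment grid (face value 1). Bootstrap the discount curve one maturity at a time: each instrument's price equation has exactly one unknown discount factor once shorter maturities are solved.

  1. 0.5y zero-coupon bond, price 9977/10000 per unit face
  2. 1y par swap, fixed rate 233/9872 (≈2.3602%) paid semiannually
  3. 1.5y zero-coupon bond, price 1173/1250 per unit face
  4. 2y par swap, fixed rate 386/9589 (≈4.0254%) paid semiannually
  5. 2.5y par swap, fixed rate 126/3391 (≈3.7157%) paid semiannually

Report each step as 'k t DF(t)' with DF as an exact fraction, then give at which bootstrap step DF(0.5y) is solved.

step 1 [0.5y] zero: DF = P = 9977/10000 ≈ 0.997700
step 2 [1y] swap r/2=233/19744: DF=(1 − 233/19744·(0.997700))/(1+233/19744) = 9767/10000 ≈ 0.976700
step 3 [1.5y] zero: DF = P = 1173/1250 ≈ 0.938400
step 4 [2y] swap r/2=193/9589: DF=(1 − 193/9589·(0.997700+0.976700+0.938400))/(1+193/9589) = 2307/2500 ≈ 0.922800
step 5 [2.5y] swap r/2=63/3391: DF=(1 − 63/3391·(0.997700+0.976700+0.938400+0.922800))/(1+63/3391) = 4559/5000 ≈ 0.911800

1 1/2 9977/10000
2 1 9767/10000
3 3/2 1173/1250
4 2 2307/2500
5 5/2 4559/5000
DF(0.5y) is solved at step 1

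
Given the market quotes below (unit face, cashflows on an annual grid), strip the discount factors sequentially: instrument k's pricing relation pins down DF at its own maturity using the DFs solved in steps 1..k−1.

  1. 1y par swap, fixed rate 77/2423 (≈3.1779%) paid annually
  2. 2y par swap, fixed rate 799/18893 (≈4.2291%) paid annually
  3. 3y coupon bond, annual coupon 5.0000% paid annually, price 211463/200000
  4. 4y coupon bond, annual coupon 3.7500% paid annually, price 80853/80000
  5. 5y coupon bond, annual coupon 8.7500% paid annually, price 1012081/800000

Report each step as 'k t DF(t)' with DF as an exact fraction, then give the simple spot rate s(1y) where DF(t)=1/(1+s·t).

step 1 [1y] swap r/1=77/2423: DF=(1 − 77/2423·(0))/(1+77/2423) = 2423/2500 ≈ 0.969200
step 2 [2y] swap r/1=799/18893: DF=(1 − 799/18893·(0.969200))/(1+799/18893) = 9201/10000 ≈ 0.920100
step 3 [3y] bond c/1=1/20: DF=(211463/200000 − 1/20·(0.969200+0.920100))/(1+1/20) = 917/1000 ≈ 0.917000
step 4 [4y] bond c/1=3/80: DF=(80853/80000 − 3/80·(0.969200+0.920100+0.917000))/(1+3/80) = 8727/10000 ≈ 0.872700
step 5 [5y] bond c/1=7/80: DF=(1012081/800000 − 7/80·(0.969200+0.920100+0.917000+0.872700))/(1+7/80) = 8673/10000 ≈ 0.867300

1 1 2423/2500
2 2 9201/10000
3 3 917/1000
4 4 8727/10000
5 5 8673/10000
s(1y) = (1/(2423/2500) − 1)/(1) = 77/2423 ≈ 3.1779%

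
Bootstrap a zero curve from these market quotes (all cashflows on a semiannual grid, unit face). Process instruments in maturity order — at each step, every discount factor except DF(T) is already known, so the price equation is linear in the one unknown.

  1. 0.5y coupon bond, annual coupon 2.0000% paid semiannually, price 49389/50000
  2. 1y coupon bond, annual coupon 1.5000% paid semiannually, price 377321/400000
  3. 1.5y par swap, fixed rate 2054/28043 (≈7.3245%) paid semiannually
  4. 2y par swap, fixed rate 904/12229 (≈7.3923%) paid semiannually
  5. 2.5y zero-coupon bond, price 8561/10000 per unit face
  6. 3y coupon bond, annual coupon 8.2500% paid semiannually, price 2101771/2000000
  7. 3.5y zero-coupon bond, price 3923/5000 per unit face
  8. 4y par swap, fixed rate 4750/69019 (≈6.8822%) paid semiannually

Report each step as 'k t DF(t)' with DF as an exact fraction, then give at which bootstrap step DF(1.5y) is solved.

1 1/2 489/500
2 1 929/1000
3 3/2 8973/10000
4 2 2161/2500
5 5/2 8561/10000
6 3 83/100
7 7/2 3923/5000
8 4 61/80
DF(1.5y) is solved at step 3

step 1 [0.5y] bond c/2=1/100: DF=(49389/50000 − 1/100·(0))/(1+1/100) = 489/500 ≈ 0.978000
step 2 [1y] bond c/2=3/400: DF=(377321/400000 − 3/400·(0.978000))/(1+3/400) = 929/1000 ≈ 0.929000
step 3 [1.5y] swap r/2=1027/28043: DF=(1 − 1027/28043·(0.978000+0.929000))/(1+1027/28043) = 8973/10000 ≈ 0.897300
step 4 [2y] swap r/2=452/12229: DF=(1 − 452/12229·(0.978000+0.929000+0.897300))/(1+452/12229) = 2161/2500 ≈ 0.864400
step 5 [2.5y] zero: DF = P = 8561/10000 ≈ 0.856100
step 6 [3y] bond c/2=33/800: DF=(2101771/2000000 − 33/800·(0.978000+0.929000+0.897300+0.864400+0.856100))/(1+33/800) = 83/100 ≈ 0.830000
step 7 [3.5y] zero: DF = P = 3923/5000 ≈ 0.784600
step 8 [4y] swap r/2=2375/69019: DF=(1 − 2375/69019·(0.978000+0.929000+0.897300+0.864400+0.856100+0.830000+0.784600))/(1+2375/69019) = 61/80 ≈ 0.762500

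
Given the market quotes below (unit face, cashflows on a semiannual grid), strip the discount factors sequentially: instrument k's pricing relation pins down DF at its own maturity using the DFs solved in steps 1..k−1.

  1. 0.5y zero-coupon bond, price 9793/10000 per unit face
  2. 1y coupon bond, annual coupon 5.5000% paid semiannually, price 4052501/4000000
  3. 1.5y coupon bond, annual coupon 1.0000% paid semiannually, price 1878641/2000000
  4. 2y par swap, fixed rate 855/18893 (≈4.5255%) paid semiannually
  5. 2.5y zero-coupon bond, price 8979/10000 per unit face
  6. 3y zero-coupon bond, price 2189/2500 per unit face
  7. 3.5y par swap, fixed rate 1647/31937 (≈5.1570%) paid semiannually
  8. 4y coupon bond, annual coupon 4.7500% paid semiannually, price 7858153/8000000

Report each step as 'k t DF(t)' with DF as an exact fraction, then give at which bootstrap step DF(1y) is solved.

1 1/2 9793/10000
2 1 4799/5000
3 3/2 37/40
4 2 1829/2000
5 5/2 8979/10000
6 3 2189/2500
7 7/2 8353/10000
8 4 8113/10000
DF(1y) is solved at step 2

step 1 [0.5y] zero: DF = P = 9793/10000 ≈ 0.979300
step 2 [1y] bond c/2=11/400: DF=(4052501/4000000 − 11/400·(0.979300))/(1+11/400) = 4799/5000 ≈ 0.959800
step 3 [1.5y] bond c/2=1/200: DF=(1878641/2000000 − 1/200·(0.979300+0.959800))/(1+1/200) = 37/40 ≈ 0.925000
step 4 [2y] swap r/2=855/37786: DF=(1 − 855/37786·(0.979300+0.959800+0.925000))/(1+855/37786) = 1829/2000 ≈ 0.914500
step 5 [2.5y] zero: DF = P = 8979/10000 ≈ 0.897900
step 6 [3y] zero: DF = P = 2189/2500 ≈ 0.875600
step 7 [3.5y] swap r/2=1647/63874: DF=(1 − 1647/63874·(0.979300+0.959800+0.925000+0.914500+0.897900+0.875600))/(1+1647/63874) = 8353/10000 ≈ 0.835300
step 8 [4y] bond c/2=19/800: DF=(7858153/8000000 − 19/800·(0.979300+0.959800+0.925000+0.914500+0.897900+0.875600+0.835300))/(1+19/800) = 8113/10000 ≈ 0.811300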